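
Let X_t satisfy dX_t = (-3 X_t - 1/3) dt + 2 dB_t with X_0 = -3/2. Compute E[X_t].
E[X_t] = -1/9 - 25*exp(-3*t)/18

Taking expectations and using E[dB_t] = 0, the mean m(t) = E[X_t] satisfies the ODE m'(t) = a m(t) + b with m(0) = x_0. With a = -3, b = -1/3, x_0 = -3/2, the solution is
  m(t) = x_0 * exp(a t) + (b/a) * (exp(a t) - 1)
       = (-3/2) * exp((-3) t) + ((-1/3)/(-3)) * (exp((-3) t) - 1)
       = -1/9 - 25*exp(-3*t)/18.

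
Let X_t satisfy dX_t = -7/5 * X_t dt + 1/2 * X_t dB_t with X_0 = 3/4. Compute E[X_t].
E[X_t] = 3*exp(-7*t/5)/4

For GBM dX = mu X dt + sigma X dB with X_0 = x_0, apply Itô to Y = log X: dY = (mu - sigma^2/2) dt + sigma dB, so Y_t = log(x_0) + (mu - sigma^2/2) t + sigma B_t and hence X_t = x_0 * exp((mu - sigma^2/2) t + sigma B_t).
With mu = -7/5, sigma = 1/2, x_0 = 3/4, this gives:
  X_t = 3/4 * exp((-61/40) * t + (1/2) * B_t).
Since sigma*B_t ~ Normal(0, sigma^2 t), E[exp(sigma*B_t)] = exp(sigma^2 t / 2); so E[X_t] = x_0 * exp((mu - sigma^2/2) t) * exp(sigma^2 t / 2) = x_0 * exp(mu t) = 3*exp(-7*t/5)/4.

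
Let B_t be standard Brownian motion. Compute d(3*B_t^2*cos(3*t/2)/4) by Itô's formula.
d(3*B_t^2*cos(3*t/2)/4) = (-9*B_t^2*sin(3*t/2)/8 + 3*cos(3*t/2)/4) dt + (3*B_t*cos(3*t/2)/2) dB_t

Itô's formula for f(t, x): d f(t, B_t) = (f_t + (1/2) f_xx) dt + f_x dB_t. Compute partials of f(t, x) = 3*x^2*cos(3*t/2)/4:
  f_t(t,x)  = -9*x^2*sin(3*t/2)/8
  f_x(t,x)  = 3*x*cos(3*t/2)/2
  f_xx(t,x) = 3*cos(3*t/2)/2
Assemble drift = f_t + (1/2) f_xx = -9*x^2*sin(3*t/2)/8 + 3*cos(3*t/2)/4 and diffusion = f_x = 3*x*cos(3*t/2)/2. Substituting x = B_t:
  d(3*B_t^2*cos(3*t/2)/4) = (-9*B_t^2*sin(3*t/2)/8 + 3*cos(3*t/2)/4) dt + (3*B_t*cos(3*t/2)/2) dB_t.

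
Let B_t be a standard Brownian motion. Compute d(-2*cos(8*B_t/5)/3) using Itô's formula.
d(-2*cos(8*B_t/5)/3) = (64*cos(8*B_t/5)/75) dt + (16*sin(8*B_t/5)/15) dB_t

Itô's formula for f(B_t) gives d f(B_t) = f'(B_t) dB_t + (1/2) f''(B_t) dt. Compute derivatives of f(x) = -2*cos(8*x/5)/3:
  f'(x)  = 16*sin(8*x/5)/15
  f''(x) = 128*cos(8*x/5)/75
Substitute x = B_t and multiply the f'' term by 1/2:
  drift     = (1/2) * (128*cos(8*x/5)/75) evaluated at B_t = 64*cos(8*B_t/5)/75
  diffusion = (16*sin(8*x/5)/15) evaluated at B_t = 16*sin(8*B_t/5)/15
Therefore d(-2*cos(8*B_t/5)/3) = (64*cos(8*B_t/5)/75) dt + (16*sin(8*B_t/5)/15) dB_t.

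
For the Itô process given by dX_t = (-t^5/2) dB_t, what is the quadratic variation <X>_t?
<X>_t = t^11/44

For an Itô process dX_t = a(t) dt + b(t) dB_t, the quadratic variation is <X>_t = int_0^t b(s)^2 ds (the drift term does not contribute). Here b(s) = -s^5/2, so
  b(s)^2 = s^10/4.
Integrating from 0 to t:
  <X>_t = int_0^t (s^10/4) ds = t^11/44.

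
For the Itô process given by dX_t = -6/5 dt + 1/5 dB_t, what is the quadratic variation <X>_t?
<X>_t = t/25

For an Itô process dX_t = a(t) dt + b(t) dB_t, the quadratic variation is <X>_t = int_0^t b(s)^2 ds (the drift term does not contribute). Here b(s) = 1/5, so
  b(s)^2 = 1/25.
Integrating from 0 to t:
  <X>_t = int_0^t (1/25) ds = t/25.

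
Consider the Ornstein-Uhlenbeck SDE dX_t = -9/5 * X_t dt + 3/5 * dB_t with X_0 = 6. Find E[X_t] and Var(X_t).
E[X_t] = 6*exp(-9*t/5); Var(X_t) = 1/10 - exp(-18*t/5)/10

The OU SDE dX = -theta X dt + sigma dB admits the integrating factor exp(theta t): d(exp(theta t) X_t) = sigma exp(theta t) dB_t. Integrating from 0 to t:
  X_t = x_0 * exp(-theta t) + sigma * int_0^t exp(-theta (t-s)) dB_s.
The Itô integral has mean 0 and (by the Itô isometry) variance sigma^2 * int_0^t exp(-2 theta (t - s)) ds = sigma^2 * (1 - exp(-2 theta t)) / (2 theta).
With theta = 9/5, sigma = 3/5, x_0 = 6:
  E[X_t] = 6 * exp(-9/5 t) = 6*exp(-9*t/5)
  Var(X_t) = (3/5)^2 * (1 - exp(-2*9/5 t)) / (2 * 9/5) = 1/10 - exp(-18*t/5)/10.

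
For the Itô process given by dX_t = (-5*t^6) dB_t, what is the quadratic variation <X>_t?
<X>_t = 25*t^13/13

For an Itô process dX_t = a(t) dt + b(t) dB_t, the quadratic variation is <X>_t = int_0^t b(s)^2 ds (the drift term does not contribute). Here b(s) = -5*s^6, so
  b(s)^2 = 25*s^12.
Integrating from 0 to t:
  <X>_t = int_0^t (25*s^12) ds = 25*t^13/13.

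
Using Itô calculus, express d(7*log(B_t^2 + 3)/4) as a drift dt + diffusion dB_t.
d(7*log(B_t^2 + 3)/4) = (7*(3 - B_t^2)/(4*(B_t^2 + 3)^2)) dt + (7*B_t/(2*(B_t^2 + 3))) dB_t

Itô's formula for f(B_t) gives d f(B_t) = f'(B_t) dB_t + (1/2) f''(B_t) dt. Compute derivatives of f(x) = 7*log(x^2 + 3)/4:
  f'(x)  = 7*x/(2*(x^2 + 3))
  f''(x) = 7*(3 - x^2)/(2*(x^2 + 3)^2)
Substitute x = B_t and multiply the f'' term by 1/2:
  drift     = (1/2) * (7*(3 - x^2)/(2*(x^2 + 3)^2)) evaluated at B_t = 7*(3 - B_t^2)/(4*(B_t^2 + 3)^2)
  diffusion = (7*x/(2*(x^2 + 3))) evaluated at B_t = 7*B_t/(2*(B_t^2 + 3))
Therefore d(7*log(B_t^2 + 3)/4) = (7*(3 - B_t^2)/(4*(B_t^2 + 3)^2)) dt + (7*B_t/(2*(B_t^2 + 3))) dB_t.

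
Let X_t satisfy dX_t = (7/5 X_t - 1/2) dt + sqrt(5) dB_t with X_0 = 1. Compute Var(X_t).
Var(X_t) = 25*exp(14*t/5)/14 - 25/14

The variance V(t) = Var(X_t) satisfies V'(t) = 2 a V(t) + c^2 with V(0) = 0 (drift coefficient is linear in X, diffusion is constant). With a = 7/5, c = sqrt(5), the solution is
  V(t) = (c^2 / (2 a)) * (exp(2 a t) - 1)
       = (sqrt(5)^2 / (2*(7/5))) * (exp((14/5) t) - 1)
       = 25*exp(14*t/5)/14 - 25/14.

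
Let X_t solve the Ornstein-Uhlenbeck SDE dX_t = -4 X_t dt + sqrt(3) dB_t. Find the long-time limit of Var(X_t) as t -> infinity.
lim Var(X_t) = 3/8

The OU SDE dX = -theta X dt + sigma dB admits the integrating factor exp(theta t): d(exp(theta t) X_t) = sigma exp(theta t) dB_t. Integrating from 0 to t gives X_t = x_0 * exp(-theta t) + sigma * int_0^t exp(-theta (t-s)) dB_s for any initial x_0. The Itô integral has variance (by the Itô isometry) sigma^2 * int_0^t exp(-2 theta (t - s)) ds = sigma^2 * (1 - exp(-2 theta t)) / (2 theta), independent of x_0.
With theta = 4, sigma = sqrt(3):
  Var(X_t) = (sqrt(3))^2 * (1 - exp(-2*4 t)) / (2 * 4) = 3/8 - 3*exp(-8*t)/8.
As t -> infinity, exp(-2*4 t) -> 0, so the stationary variance is sigma^2 / (2 theta) = 3/8.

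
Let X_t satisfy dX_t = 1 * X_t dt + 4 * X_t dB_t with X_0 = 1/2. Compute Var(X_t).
Var(X_t) = (exp(16*t) - 1)*exp(2*t)/4

For GBM dX = mu X dt + sigma X dB with X_0 = x_0, apply Itô to Y = log X: dY = (mu - sigma^2/2) dt + sigma dB, so Y_t = log(x_0) + (mu - sigma^2/2) t + sigma B_t and hence X_t = x_0 * exp((mu - sigma^2/2) t + sigma B_t).
With mu = 1, sigma = 4, x_0 = 1/2, this gives:
  X_t = 1/2 * exp((-7) * t + (4) * B_t).
Since sigma*B_t ~ Normal(0, sigma^2 t), E[exp(sigma*B_t)] = exp(sigma^2 t / 2); so E[X_t] = x_0 * exp((mu - sigma^2/2) t) * exp(sigma^2 t / 2) = x_0 * exp(mu t) = exp(t)/2.
Var(X_t) = E[X_t^2] - (E[X_t])^2 = x_0^2 * exp(2 mu t) * (exp(sigma^2 t) - 1) = (exp(16*t) - 1)*exp(2*t)/4.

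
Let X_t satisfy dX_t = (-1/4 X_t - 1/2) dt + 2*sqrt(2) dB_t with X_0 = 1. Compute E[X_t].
E[X_t] = -2 + 3*exp(-t/4)

Taking expectations and using E[dB_t] = 0, the mean m(t) = E[X_t] satisfies the ODE m'(t) = a m(t) + b with m(0) = x_0. With a = -1/4, b = -1/2, x_0 = 1, the solution is
  m(t) = x_0 * exp(a t) + (b/a) * (exp(a t) - 1)
       = 1 * exp((-1/4) t) + ((-1/2)/(-1/4)) * (exp((-1/4) t) - 1)
       = -2 + 3*exp(-t/4).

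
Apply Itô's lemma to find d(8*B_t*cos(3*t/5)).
d(8*B_t*cos(3*t/5)) = (-24*B_t*sin(3*t/5)/5) dt + (8*cos(3*t/5)) dB_t

Itô's formula for f(t, x): d f(t, B_t) = (f_t + (1/2) f_xx) dt + f_x dB_t. Compute partials of f(t, x) = 8*x*cos(3*t/5):
  f_t(t,x)  = -24*x*sin(3*t/5)/5
  f_x(t,x)  = 8*cos(3*t/5)
  f_xx(t,x) = 0
Assemble drift = f_t + (1/2) f_xx = -24*x*sin(3*t/5)/5 and diffusion = f_x = 8*cos(3*t/5). Substituting x = B_t:
  d(8*B_t*cos(3*t/5)) = (-24*B_t*sin(3*t/5)/5) dt + (8*cos(3*t/5)) dB_t.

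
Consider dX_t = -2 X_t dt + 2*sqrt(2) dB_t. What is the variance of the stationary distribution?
lim Var(X_t) = 2

The OU SDE dX = -theta X dt + sigma dB admits the integrating factor exp(theta t): d(exp(theta t) X_t) = sigma exp(theta t) dB_t. Integrating from 0 to t gives X_t = x_0 * exp(-theta t) + sigma * int_0^t exp(-theta (t-s)) dB_s for any initial x_0. The Itô integral has variance (by the Itô isometry) sigma^2 * int_0^t exp(-2 theta (t - s)) ds = sigma^2 * (1 - exp(-2 theta t)) / (2 theta), independent of x_0.
With theta = 2, sigma = 2*sqrt(2):
  Var(X_t) = (2*sqrt(2))^2 * (1 - exp(-2*2 t)) / (2 * 2) = 2 - 2*exp(-4*t).
As t -> infinity, exp(-2*2 t) -> 0, so the stationary variance is sigma^2 / (2 theta) = 2.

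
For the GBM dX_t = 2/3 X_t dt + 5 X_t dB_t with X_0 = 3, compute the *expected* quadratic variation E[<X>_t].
E[<X>_t] = 675*exp(79*t/3)/79 - 675/79

<X>_t = int_0^t (5 * X_s)^2 ds. Taking expectation inside the integral: E[<X>_t] = 5^2 * int_0^t E[X_s^2] ds. For GBM, E[X_s^2] = x_0^2 * exp((2 mu + sigma^2) s). Integrating:
  E[<X>_t] = 5^2 * 3^2 * (exp((2*(2/3) + 5^2) t) - 1) / (2*(2/3) + 5^2)
           = 5^2 * 3^2 * (exp((79/3) t) - 1) / (79/3) = 675*exp(79*t/3)/79 - 675/79.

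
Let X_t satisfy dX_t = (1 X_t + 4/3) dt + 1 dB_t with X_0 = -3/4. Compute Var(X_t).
Var(X_t) = exp(2*t)/2 - 1/2

The variance V(t) = Var(X_t) satisfies V'(t) = 2 a V(t) + c^2 with V(0) = 0 (drift coefficient is linear in X, diffusion is constant). With a = 1, c = 1, the solution is
  V(t) = (c^2 / (2 a)) * (exp(2 a t) - 1)
       = (1^2 / (2*1)) * (exp(2 t) - 1)
       = exp(2*t)/2 - 1/2.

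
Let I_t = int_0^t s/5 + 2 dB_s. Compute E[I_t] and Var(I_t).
E[I_t] = 0; Var(I_t) = t*(t^2 + 30*t + 300)/75

The Itô integral of a deterministic integrand f(s) has mean 0 because each increment f(s) * (B_{s+ds} - B_s) has mean 0. By the Itô isometry:
  Var( int_0^t f(s) dB_s ) = E[ (int_0^t f(s) dB_s)^2 ] = int_0^t f(s)^2 ds.
Here f(s) = s/5 + 2, so f(s)^2 = (s + 10)^2/25. Integrate:
  int_0^t ((s + 10)^2/25) ds = t*(t^2 + 30*t + 300)/75.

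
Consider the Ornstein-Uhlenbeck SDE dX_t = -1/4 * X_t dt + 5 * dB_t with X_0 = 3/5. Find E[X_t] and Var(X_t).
E[X_t] = 3*exp(-t/4)/5; Var(X_t) = 50 - 50*exp(-t/2)

The OU SDE dX = -theta X dt + sigma dB admits the integrating factor exp(theta t): d(exp(theta t) X_t) = sigma exp(theta t) dB_t. Integrating from 0 to t:
  X_t = x_0 * exp(-theta t) + sigma * int_0^t exp(-theta (t-s)) dB_s.
The Itô integral has mean 0 and (by the Itô isometry) variance sigma^2 * int_0^t exp(-2 theta (t - s)) ds = sigma^2 * (1 - exp(-2 theta t)) / (2 theta).
With theta = 1/4, sigma = 5, x_0 = 3/5:
  E[X_t] = 3/5 * exp(-1/4 t) = 3*exp(-t/4)/5
  Var(X_t) = (5)^2 * (1 - exp(-2*1/4 t)) / (2 * 1/4) = 50 - 50*exp(-t/2).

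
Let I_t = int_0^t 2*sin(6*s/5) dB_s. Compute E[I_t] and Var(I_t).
E[I_t] = 0; Var(I_t) = 2*t - 5*sin(12*t/5)/6

The Itô integral of a deterministic integrand f(s) has mean 0 because each increment f(s) * (B_{s+ds} - B_s) has mean 0. By the Itô isometry:
  Var( int_0^t f(s) dB_s ) = E[ (int_0^t f(s) dB_s)^2 ] = int_0^t f(s)^2 ds.
Here f(s) = 2*sin(6*s/5), so f(s)^2 = 4*sin(6*s/5)^2. Integrate:
  int_0^t (4*sin(6*s/5)^2) ds = 2*t - 5*sin(12*t/5)/6.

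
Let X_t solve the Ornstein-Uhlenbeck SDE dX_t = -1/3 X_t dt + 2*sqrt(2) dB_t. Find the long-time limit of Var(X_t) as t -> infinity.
lim Var(X_t) = 12

The OU SDE dX = -theta X dt + sigma dB admits the integrating factor exp(theta t): d(exp(theta t) X_t) = sigma exp(theta t) dB_t. Integrating from 0 to t gives X_t = x_0 * exp(-theta t) + sigma * int_0^t exp(-theta (t-s)) dB_s for any initial x_0. The Itô integral has variance (by the Itô isometry) sigma^2 * int_0^t exp(-2 theta (t - s)) ds = sigma^2 * (1 - exp(-2 theta t)) / (2 theta), independent of x_0.
With theta = 1/3, sigma = 2*sqrt(2):
  Var(X_t) = (2*sqrt(2))^2 * (1 - exp(-2*1/3 t)) / (2 * 1/3) = 12 - 12*exp(-2*t/3).
As t -> infinity, exp(-2*1/3 t) -> 0, so the stationary variance is sigma^2 / (2 theta) = 12.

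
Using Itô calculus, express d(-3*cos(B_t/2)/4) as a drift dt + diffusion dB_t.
d(-3*cos(B_t/2)/4) = (3*cos(B_t/2)/32) dt + (3*sin(B_t/2)/8) dB_t

Itô's formula for f(B_t) gives d f(B_t) = f'(B_t) dB_t + (1/2) f''(B_t) dt. Compute derivatives of f(x) = -3*cos(x/2)/4:
  f'(x)  = 3*sin(x/2)/8
  f''(x) = 3*cos(x/2)/16
Substitute x = B_t and multiply the f'' term by 1/2:
  drift     = (1/2) * (3*cos(x/2)/16) evaluated at B_t = 3*cos(B_t/2)/32
  diffusion = (3*sin(x/2)/8) evaluated at B_t = 3*sin(B_t/2)/8
Therefore d(-3*cos(B_t/2)/4) = (3*cos(B_t/2)/32) dt + (3*sin(B_t/2)/8) dB_t.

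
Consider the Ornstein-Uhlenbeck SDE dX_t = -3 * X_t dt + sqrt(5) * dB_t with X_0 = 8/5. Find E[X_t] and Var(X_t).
E[X_t] = 8*exp(-3*t)/5; Var(X_t) = 5/6 - 5*exp(-6*t)/6

The OU SDE dX = -theta X dt + sigma dB admits the integrating factor exp(theta t): d(exp(theta t) X_t) = sigma exp(theta t) dB_t. Integrating from 0 to t:
  X_t = x_0 * exp(-theta t) + sigma * int_0^t exp(-theta (t-s)) dB_s.
The Itô integral has mean 0 and (by the Itô isometry) variance sigma^2 * int_0^t exp(-2 theta (t - s)) ds = sigma^2 * (1 - exp(-2 theta t)) / (2 theta).
With theta = 3, sigma = sqrt(5), x_0 = 8/5:
  E[X_t] = 8/5 * exp(-3 t) = 8*exp(-3*t)/5
  Var(X_t) = (sqrt(5))^2 * (1 - exp(-2*3 t)) / (2 * 3) = 5/6 - 5*exp(-6*t)/6.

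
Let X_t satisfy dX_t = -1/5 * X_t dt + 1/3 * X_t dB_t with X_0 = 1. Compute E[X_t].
E[X_t] = exp(-t/5)

For GBM dX = mu X dt + sigma X dB with X_0 = x_0, apply Itô to Y = log X: dY = (mu - sigma^2/2) dt + sigma dB, so Y_t = log(x_0) + (mu - sigma^2/2) t + sigma B_t and hence X_t = x_0 * exp((mu - sigma^2/2) t + sigma B_t).
With mu = -1/5, sigma = 1/3, x_0 = 1, this gives:
  X_t = 1 * exp((-23/90) * t + (1/3) * B_t).
Since sigma*B_t ~ Normal(0, sigma^2 t), E[exp(sigma*B_t)] = exp(sigma^2 t / 2); so E[X_t] = x_0 * exp((mu - sigma^2/2) t) * exp(sigma^2 t / 2) = x_0 * exp(mu t) = exp(-t/5).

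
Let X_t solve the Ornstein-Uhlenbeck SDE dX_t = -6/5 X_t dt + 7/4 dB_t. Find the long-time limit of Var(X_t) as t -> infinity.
lim Var(X_t) = 245/192

The OU SDE dX = -theta X dt + sigma dB admits the integrating factor exp(theta t): d(exp(theta t) X_t) = sigma exp(theta t) dB_t. Integrating from 0 to t gives X_t = x_0 * exp(-theta t) + sigma * int_0^t exp(-theta (t-s)) dB_s for any initial x_0. The Itô integral has variance (by the Itô isometry) sigma^2 * int_0^t exp(-2 theta (t - s)) ds = sigma^2 * (1 - exp(-2 theta t)) / (2 theta), independent of x_0.
With theta = 6/5, sigma = 7/4:
  Var(X_t) = (7/4)^2 * (1 - exp(-2*6/5 t)) / (2 * 6/5) = 245/192 - 245*exp(-12*t/5)/192.
As t -> infinity, exp(-2*6/5 t) -> 0, so the stationary variance is sigma^2 / (2 theta) = 245/192.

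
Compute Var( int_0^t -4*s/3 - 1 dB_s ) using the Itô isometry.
Var = t*(16*t^2 + 36*t + 27)/27

The Itô integral of a deterministic integrand f(s) has mean 0 because each increment f(s) * (B_{s+ds} - B_s) has mean 0. By the Itô isometry:
  Var( int_0^t f(s) dB_s ) = E[ (int_0^t f(s) dB_s)^2 ] = int_0^t f(s)^2 ds.
Here f(s) = -4*s/3 - 1, so f(s)^2 = (4*s + 3)^2/9. Integrate:
  int_0^t ((4*s + 3)^2/9) ds = t*(16*t^2 + 36*t + 27)/27.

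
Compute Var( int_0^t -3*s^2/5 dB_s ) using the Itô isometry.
Var = 9*t^5/125

The Itô integral of a deterministic integrand f(s) has mean 0 because each increment f(s) * (B_{s+ds} - B_s) has mean 0. By the Itô isometry:
  Var( int_0^t f(s) dB_s ) = E[ (int_0^t f(s) dB_s)^2 ] = int_0^t f(s)^2 ds.
Here f(s) = -3*s^2/5, so f(s)^2 = 9*s^4/25. Integrate:
  int_0^t (9*s^4/25) ds = 9*t^5/125.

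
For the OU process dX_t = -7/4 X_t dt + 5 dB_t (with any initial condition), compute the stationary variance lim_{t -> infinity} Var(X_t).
lim Var(X_t) = 50/7

The OU SDE dX = -theta X dt + sigma dB admits the integrating factor exp(theta t): d(exp(theta t) X_t) = sigma exp(theta t) dB_t. Integrating from 0 to t gives X_t = x_0 * exp(-theta t) + sigma * int_0^t exp(-theta (t-s)) dB_s for any initial x_0. The Itô integral has variance (by the Itô isometry) sigma^2 * int_0^t exp(-2 theta (t - s)) ds = sigma^2 * (1 - exp(-2 theta t)) / (2 theta), independent of x_0.
With theta = 7/4, sigma = 5:
  Var(X_t) = (5)^2 * (1 - exp(-2*7/4 t)) / (2 * 7/4) = 50/7 - 50*exp(-7*t/2)/7.
As t -> infinity, exp(-2*7/4 t) -> 0, so the stationary variance is sigma^2 / (2 theta) = 50/7.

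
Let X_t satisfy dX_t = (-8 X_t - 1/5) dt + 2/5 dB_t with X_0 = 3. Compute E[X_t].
E[X_t] = -1/40 + 121*exp(-8*t)/40

Taking expectations and using E[dB_t] = 0, the mean m(t) = E[X_t] satisfies the ODE m'(t) = a m(t) + b with m(0) = x_0. With a = -8, b = -1/5, x_0 = 3, the solution is
  m(t) = x_0 * exp(a t) + (b/a) * (exp(a t) - 1)
       = 3 * exp((-8) t) + ((-1/5)/(-8)) * (exp((-8) t) - 1)
       = -1/40 + 121*exp(-8*t)/40.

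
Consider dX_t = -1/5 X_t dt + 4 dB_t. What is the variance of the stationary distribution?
lim Var(X_t) = 40

The OU SDE dX = -theta X dt + sigma dB admits the integrating factor exp(theta t): d(exp(theta t) X_t) = sigma exp(theta t) dB_t. Integrating from 0 to t gives X_t = x_0 * exp(-theta t) + sigma * int_0^t exp(-theta (t-s)) dB_s for any initial x_0. The Itô integral has variance (by the Itô isometry) sigma^2 * int_0^t exp(-2 theta (t - s)) ds = sigma^2 * (1 - exp(-2 theta t)) / (2 theta), independent of x_0.
With theta = 1/5, sigma = 4:
  Var(X_t) = (4)^2 * (1 - exp(-2*1/5 t)) / (2 * 1/5) = 40 - 40*exp(-2*t/5).
As t -> infinity, exp(-2*1/5 t) -> 0, so the stationary variance is sigma^2 / (2 theta) = 40.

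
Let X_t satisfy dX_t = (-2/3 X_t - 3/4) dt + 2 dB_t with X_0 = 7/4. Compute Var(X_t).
Var(X_t) = 3 - 3*exp(-4*t/3)

The variance V(t) = Var(X_t) satisfies V'(t) = 2 a V(t) + c^2 with V(0) = 0 (drift coefficient is linear in X, diffusion is constant). With a = -2/3, c = 2, the solution is
  V(t) = (c^2 / (2 a)) * (exp(2 a t) - 1)
       = (2^2 / (2*(-2/3))) * (exp((-4/3) t) - 1)
       = 3 - 3*exp(-4*t/3).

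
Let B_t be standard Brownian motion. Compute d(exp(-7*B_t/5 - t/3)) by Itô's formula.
d(exp(-7*B_t/5 - t/3)) = (97*exp(-7*B_t/5 - t/3)/150) dt + (-7*exp(-7*B_t/5 - t/3)/5) dB_t

Itô's formula for f(t, x): d f(t, B_t) = (f_t + (1/2) f_xx) dt + f_x dB_t. Compute partials of f(t, x) = exp(-t/3 - 7*x/5):
  f_t(t,x)  = -exp(-t/3 - 7*x/5)/3
  f_x(t,x)  = -7*exp(-t/3 - 7*x/5)/5
  f_xx(t,x) = 49*exp(-t/3 - 7*x/5)/25
Assemble drift = f_t + (1/2) f_xx = 97*exp(-t/3 - 7*x/5)/150 and diffusion = f_x = -7*exp(-t/3 - 7*x/5)/5. Substituting x = B_t:
  d(exp(-7*B_t/5 - t/3)) = (97*exp(-7*B_t/5 - t/3)/150) dt + (-7*exp(-7*B_t/5 - t/3)/5) dB_t.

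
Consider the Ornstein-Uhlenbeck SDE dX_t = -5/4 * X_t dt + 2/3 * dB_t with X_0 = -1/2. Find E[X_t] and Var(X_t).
E[X_t] = -exp(-5*t/4)/2; Var(X_t) = 8/45 - 8*exp(-5*t/2)/45

The OU SDE dX = -theta X dt + sigma dB admits the integrating factor exp(theta t): d(exp(theta t) X_t) = sigma exp(theta t) dB_t. Integrating from 0 to t:
  X_t = x_0 * exp(-theta t) + sigma * int_0^t exp(-theta (t-s)) dB_s.
The Itô integral has mean 0 and (by the Itô isometry) variance sigma^2 * int_0^t exp(-2 theta (t - s)) ds = sigma^2 * (1 - exp(-2 theta t)) / (2 theta).
With theta = 5/4, sigma = 2/3, x_0 = -1/2:
  E[X_t] = -1/2 * exp(-5/4 t) = -exp(-5*t/4)/2
  Var(X_t) = (2/3)^2 * (1 - exp(-2*5/4 t)) / (2 * 5/4) = 8/45 - 8*exp(-5*t/2)/45.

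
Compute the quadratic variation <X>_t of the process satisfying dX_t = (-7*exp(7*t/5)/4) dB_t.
<X>_t = 35*exp(14*t/5)/32 - 35/32

For an Itô process dX_t = a(t) dt + b(t) dB_t, the quadratic variation is <X>_t = int_0^t b(s)^2 ds (the drift term does not contribute). Here b(s) = -7*exp(7*s/5)/4, so
  b(s)^2 = 49*exp(14*s/5)/16.
Integrating from 0 to t:
  <X>_t = int_0^t (49*exp(14*s/5)/16) ds = 35*exp(14*t/5)/32 - 35/32.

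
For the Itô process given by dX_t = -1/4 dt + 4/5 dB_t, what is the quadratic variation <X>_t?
<X>_t = 16*t/25

For an Itô process dX_t = a(t) dt + b(t) dB_t, the quadratic variation is <X>_t = int_0^t b(s)^2 ds (the drift term does not contribute). Here b(s) = 4/5, so
  b(s)^2 = 16/25.
Integrating from 0 to t:
  <X>_t = int_0^t (16/25) ds = 16*t/25.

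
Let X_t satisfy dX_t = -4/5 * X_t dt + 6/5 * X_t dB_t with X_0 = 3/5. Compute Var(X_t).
Var(X_t) = (9*exp(36*t/25) - 9)*exp(-8*t/5)/25

For GBM dX = mu X dt + sigma X dB with X_0 = x_0, apply Itô to Y = log X: dY = (mu - sigma^2/2) dt + sigma dB, so Y_t = log(x_0) + (mu - sigma^2/2) t + sigma B_t and hence X_t = x_0 * exp((mu - sigma^2/2) t + sigma B_t).
With mu = -4/5, sigma = 6/5, x_0 = 3/5, this gives:
  X_t = 3/5 * exp((-38/25) * t + (6/5) * B_t).
Since sigma*B_t ~ Normal(0, sigma^2 t), E[exp(sigma*B_t)] = exp(sigma^2 t / 2); so E[X_t] = x_0 * exp((mu - sigma^2/2) t) * exp(sigma^2 t / 2) = x_0 * exp(mu t) = 3*exp(-4*t/5)/5.
Var(X_t) = E[X_t^2] - (E[X_t])^2 = x_0^2 * exp(2 mu t) * (exp(sigma^2 t) - 1) = (9*exp(36*t/25) - 9)*exp(-8*t/5)/25.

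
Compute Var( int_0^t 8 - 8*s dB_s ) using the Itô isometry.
Var = 64*t*(t^2 - 3*t + 3)/3

The Itô integral of a deterministic integrand f(s) has mean 0 because each increment f(s) * (B_{s+ds} - B_s) has mean 0. By the Itô isometry:
  Var( int_0^t f(s) dB_s ) = E[ (int_0^t f(s) dB_s)^2 ] = int_0^t f(s)^2 ds.
Here f(s) = 8 - 8*s, so f(s)^2 = 64*(s - 1)^2. Integrate:
  int_0^t (64*(s - 1)^2) ds = 64*t*(t^2 - 3*t + 3)/3.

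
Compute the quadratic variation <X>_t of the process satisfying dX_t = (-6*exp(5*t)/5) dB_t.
<X>_t = 18*exp(10*t)/125 - 18/125

For an Itô process dX_t = a(t) dt + b(t) dB_t, the quadratic variation is <X>_t = int_0^t b(s)^2 ds (the drift term does not contribute). Here b(s) = -6*exp(5*s)/5, so
  b(s)^2 = 36*exp(10*s)/25.
Integrating from 0 to t:
  <X>_t = int_0^t (36*exp(10*s)/25) ds = 18*exp(10*t)/125 - 18/125.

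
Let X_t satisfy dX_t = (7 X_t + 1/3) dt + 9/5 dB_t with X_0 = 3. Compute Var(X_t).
Var(X_t) = 81*exp(14*t)/350 - 81/350

The variance V(t) = Var(X_t) satisfies V'(t) = 2 a V(t) + c^2 with V(0) = 0 (drift coefficient is linear in X, diffusion is constant). With a = 7, c = 9/5, the solution is
  V(t) = (c^2 / (2 a)) * (exp(2 a t) - 1)
       = ((9/5)^2 / (2*7)) * (exp(14 t) - 1)
       = 81*exp(14*t)/350 - 81/350.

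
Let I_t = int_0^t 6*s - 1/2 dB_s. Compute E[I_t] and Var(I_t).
E[I_t] = 0; Var(I_t) = t*(48*t^2 - 12*t + 1)/4

The Itô integral of a deterministic integrand f(s) has mean 0 because each increment f(s) * (B_{s+ds} - B_s) has mean 0. By the Itô isometry:
  Var( int_0^t f(s) dB_s ) = E[ (int_0^t f(s) dB_s)^2 ] = int_0^t f(s)^2 ds.
Here f(s) = 6*s - 1/2, so f(s)^2 = (12*s - 1)^2/4. Integrate:
  int_0^t ((12*s - 1)^2/4) ds = t*(48*t^2 - 12*t + 1)/4.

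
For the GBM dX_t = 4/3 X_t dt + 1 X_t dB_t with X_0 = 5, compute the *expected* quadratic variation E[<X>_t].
E[<X>_t] = 75*exp(11*t/3)/11 - 75/11

<X>_t = int_0^t (1 * X_s)^2 ds. Taking expectation inside the integral: E[<X>_t] = 1^2 * int_0^t E[X_s^2] ds. For GBM, E[X_s^2] = x_0^2 * exp((2 mu + sigma^2) s). Integrating:
  E[<X>_t] = 1^2 * 5^2 * (exp((2*(4/3) + 1^2) t) - 1) / (2*(4/3) + 1^2)
           = 1^2 * 5^2 * (exp((11/3) t) - 1) / (11/3) = 75*exp(11*t/3)/11 - 75/11.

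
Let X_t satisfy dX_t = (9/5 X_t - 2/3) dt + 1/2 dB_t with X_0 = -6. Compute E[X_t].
E[X_t] = 10/27 - 172*exp(9*t/5)/27

Taking expectations and using E[dB_t] = 0, the mean m(t) = E[X_t] satisfies the ODE m'(t) = a m(t) + b with m(0) = x_0. With a = 9/5, b = -2/3, x_0 = -6, the solution is
  m(t) = x_0 * exp(a t) + (b/a) * (exp(a t) - 1)
       = (-6) * exp((9/5) t) + ((-2/3)/(9/5)) * (exp((9/5) t) - 1)
       = 10/27 - 172*exp(9*t/5)/27.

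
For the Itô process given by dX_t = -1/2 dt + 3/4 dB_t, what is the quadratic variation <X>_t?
<X>_t = 9*t/16

For an Itô process dX_t = a(t) dt + b(t) dB_t, the quadratic variation is <X>_t = int_0^t b(s)^2 ds (the drift term does not contribute). Here b(s) = 3/4, so
  b(s)^2 = 9/16.
Integrating from 0 to t:
  <X>_t = int_0^t (9/16) ds = 9*t/16.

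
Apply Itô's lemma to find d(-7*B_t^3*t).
d(-7*B_t^3*t) = (7*B_t*(-B_t^2 - 3*t)) dt + (-21*B_t^2*t) dB_t

Itô's formula for f(t, x): d f(t, B_t) = (f_t + (1/2) f_xx) dt + f_x dB_t. Compute partials of f(t, x) = -7*t*x^3:
  f_t(t,x)  = -7*x^3
  f_x(t,x)  = -21*t*x^2
  f_xx(t,x) = -42*t*x
Assemble drift = f_t + (1/2) f_xx = 7*x*(-3*t - x^2) and diffusion = f_x = -21*t*x^2. Substituting x = B_t:
  d(-7*B_t^3*t) = (7*B_t*(-B_t^2 - 3*t)) dt + (-21*B_t^2*t) dB_t.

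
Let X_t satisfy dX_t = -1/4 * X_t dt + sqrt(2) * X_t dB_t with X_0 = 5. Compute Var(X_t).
Var(X_t) = (25*exp(2*t) - 25)*exp(-t/2)

For GBM dX = mu X dt + sigma X dB with X_0 = x_0, apply Itô to Y = log X: dY = (mu - sigma^2/2) dt + sigma dB, so Y_t = log(x_0) + (mu - sigma^2/2) t + sigma B_t and hence X_t = x_0 * exp((mu - sigma^2/2) t + sigma B_t).
With mu = -1/4, sigma = sqrt(2), x_0 = 5, this gives:
  X_t = 5 * exp((-5/4) * t + (sqrt(2)) * B_t).
Since sigma*B_t ~ Normal(0, sigma^2 t), E[exp(sigma*B_t)] = exp(sigma^2 t / 2); so E[X_t] = x_0 * exp((mu - sigma^2/2) t) * exp(sigma^2 t / 2) = x_0 * exp(mu t) = 5*exp(-t/4).
Var(X_t) = E[X_t^2] - (E[X_t])^2 = x_0^2 * exp(2 mu t) * (exp(sigma^2 t) - 1) = (25*exp(2*t) - 25)*exp(-t/2).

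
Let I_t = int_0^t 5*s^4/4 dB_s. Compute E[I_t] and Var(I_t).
E[I_t] = 0; Var(I_t) = 25*t^9/144

The Itô integral of a deterministic integrand f(s) has mean 0 because each increment f(s) * (B_{s+ds} - B_s) has mean 0. By the Itô isometry:
  Var( int_0^t f(s) dB_s ) = E[ (int_0^t f(s) dB_s)^2 ] = int_0^t f(s)^2 ds.
Here f(s) = 5*s^4/4, so f(s)^2 = 25*s^8/16. Integrate:
  int_0^t (25*s^8/16) ds = 25*t^9/144.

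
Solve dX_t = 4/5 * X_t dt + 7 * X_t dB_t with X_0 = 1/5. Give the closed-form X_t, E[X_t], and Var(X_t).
X_t = 1/5 * exp((-237/10) t + (7) B_t); E[X_t] = exp(4*t/5)/5; Var(X_t) = (exp(49*t) - 1)*exp(8*t/5)/25

For GBM dX = mu X dt + sigma X dB with X_0 = x_0, apply Itô to Y = log X: dY = (mu - sigma^2/2) dt + sigma dB, so Y_t = log(x_0) + (mu - sigma^2/2) t + sigma B_t and hence X_t = x_0 * exp((mu - sigma^2/2) t + sigma B_t).
With mu = 4/5, sigma = 7, x_0 = 1/5, this gives:
  X_t = 1/5 * exp((-237/10) * t + (7) * B_t).
Since sigma*B_t ~ Normal(0, sigma^2 t), E[exp(sigma*B_t)] = exp(sigma^2 t / 2); so E[X_t] = x_0 * exp((mu - sigma^2/2) t) * exp(sigma^2 t / 2) = x_0 * exp(mu t) = exp(4*t/5)/5.
Var(X_t) = E[X_t^2] - (E[X_t])^2 = x_0^2 * exp(2 mu t) * (exp(sigma^2 t) - 1) = (exp(49*t) - 1)*exp(8*t/5)/25.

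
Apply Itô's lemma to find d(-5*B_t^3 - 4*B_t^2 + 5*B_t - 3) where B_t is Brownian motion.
d(-5*B_t^3 - 4*B_t^2 + 5*B_t - 3) = (-15*B_t - 4) dt + (-15*B_t^2 - 8*B_t + 5) dB_t

Itô's formula for f(B_t) gives d f(B_t) = f'(B_t) dB_t + (1/2) f''(B_t) dt. Compute derivatives of f(x) = -5*x^3 - 4*x^2 + 5*x - 3:
  f'(x)  = -15*x^2 - 8*x + 5
  f''(x) = -30*x - 8
Substitute x = B_t and multiply the f'' term by 1/2:
  drift     = (1/2) * (-30*x - 8) evaluated at B_t = -15*B_t - 4
  diffusion = (-15*x^2 - 8*x + 5) evaluated at B_t = -15*B_t^2 - 8*B_t + 5
Therefore d(-5*B_t^3 - 4*B_t^2 + 5*B_t - 3) = (-15*B_t - 4) dt + (-15*B_t^2 - 8*B_t + 5) dB_t.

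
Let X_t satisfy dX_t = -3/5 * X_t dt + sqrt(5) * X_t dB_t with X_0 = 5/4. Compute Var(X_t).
Var(X_t) = (25*exp(5*t) - 25)*exp(-6*t/5)/16

For GBM dX = mu X dt + sigma X dB with X_0 = x_0, apply Itô to Y = log X: dY = (mu - sigma^2/2) dt + sigma dB, so Y_t = log(x_0) + (mu - sigma^2/2) t + sigma B_t and hence X_t = x_0 * exp((mu - sigma^2/2) t + sigma B_t).
With mu = -3/5, sigma = sqrt(5), x_0 = 5/4, this gives:
  X_t = 5/4 * exp((-31/10) * t + (sqrt(5)) * B_t).
Since sigma*B_t ~ Normal(0, sigma^2 t), E[exp(sigma*B_t)] = exp(sigma^2 t / 2); so E[X_t] = x_0 * exp((mu - sigma^2/2) t) * exp(sigma^2 t / 2) = x_0 * exp(mu t) = 5*exp(-3*t/5)/4.
Var(X_t) = E[X_t^2] - (E[X_t])^2 = x_0^2 * exp(2 mu t) * (exp(sigma^2 t) - 1) = (25*exp(5*t) - 25)*exp(-6*t/5)/16.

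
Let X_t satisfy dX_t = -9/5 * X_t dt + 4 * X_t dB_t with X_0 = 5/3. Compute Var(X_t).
Var(X_t) = (25*exp(16*t) - 25)*exp(-18*t/5)/9

For GBM dX = mu X dt + sigma X dB with X_0 = x_0, apply Itô to Y = log X: dY = (mu - sigma^2/2) dt + sigma dB, so Y_t = log(x_0) + (mu - sigma^2/2) t + sigma B_t and hence X_t = x_0 * exp((mu - sigma^2/2) t + sigma B_t).
With mu = -9/5, sigma = 4, x_0 = 5/3, this gives:
  X_t = 5/3 * exp((-49/5) * t + (4) * B_t).
Since sigma*B_t ~ Normal(0, sigma^2 t), E[exp(sigma*B_t)] = exp(sigma^2 t / 2); so E[X_t] = x_0 * exp((mu - sigma^2/2) t) * exp(sigma^2 t / 2) = x_0 * exp(mu t) = 5*exp(-9*t/5)/3.
Var(X_t) = E[X_t^2] - (E[X_t])^2 = x_0^2 * exp(2 mu t) * (exp(sigma^2 t) - 1) = (25*exp(16*t) - 25)*exp(-18*t/5)/9.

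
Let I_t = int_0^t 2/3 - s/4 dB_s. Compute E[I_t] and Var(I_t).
E[I_t] = 0; Var(I_t) = t*(3*t^2 - 24*t + 64)/144

The Itô integral of a deterministic integrand f(s) has mean 0 because each increment f(s) * (B_{s+ds} - B_s) has mean 0. By the Itô isometry:
  Var( int_0^t f(s) dB_s ) = E[ (int_0^t f(s) dB_s)^2 ] = int_0^t f(s)^2 ds.
Here f(s) = 2/3 - s/4, so f(s)^2 = (3*s - 8)^2/144. Integrate:
  int_0^t ((3*s - 8)^2/144) ds = t*(3*t^2 - 24*t + 64)/144.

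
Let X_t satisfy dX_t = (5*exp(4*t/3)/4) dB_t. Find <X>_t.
<X>_t = 75*exp(8*t/3)/128 - 75/128

For an Itô process dX_t = a(t) dt + b(t) dB_t, the quadratic variation is <X>_t = int_0^t b(s)^2 ds (the drift term does not contribute). Here b(s) = 5*exp(4*s/3)/4, so
  b(s)^2 = 25*exp(8*s/3)/16.
Integrating from 0 to t:
  <X>_t = int_0^t (25*exp(8*s/3)/16) ds = 75*exp(8*t/3)/128 - 75/128.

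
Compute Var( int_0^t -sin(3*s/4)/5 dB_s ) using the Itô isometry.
Var = t/50 - sin(3*t/2)/75

The Itô integral of a deterministic integrand f(s) has mean 0 because each increment f(s) * (B_{s+ds} - B_s) has mean 0. By the Itô isometry:
  Var( int_0^t f(s) dB_s ) = E[ (int_0^t f(s) dB_s)^2 ] = int_0^t f(s)^2 ds.
Here f(s) = -sin(3*s/4)/5, so f(s)^2 = sin(3*s/4)^2/25. Integrate:
  int_0^t (sin(3*s/4)^2/25) ds = t/50 - sin(3*t/2)/75.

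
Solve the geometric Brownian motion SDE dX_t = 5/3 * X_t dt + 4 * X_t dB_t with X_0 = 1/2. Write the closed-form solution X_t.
X_t = 1/2 * exp((-19/3) * t + (4) * B_t)

For GBM dX = mu X dt + sigma X dB with X_0 = x_0, apply Itô to Y = log X: dY = (mu - sigma^2/2) dt + sigma dB, so Y_t = log(x_0) + (mu - sigma^2/2) t + sigma B_t and hence X_t = x_0 * exp((mu - sigma^2/2) t + sigma B_t).
With mu = 5/3, sigma = 4, x_0 = 1/2, this gives:
  X_t = 1/2 * exp((-19/3) * t + (4) * B_t).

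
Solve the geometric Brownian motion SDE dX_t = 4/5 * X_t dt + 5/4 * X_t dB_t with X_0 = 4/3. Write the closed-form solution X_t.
X_t = 4/3 * exp((3/160) * t + (5/4) * B_t)

For GBM dX = mu X dt + sigma X dB with X_0 = x_0, apply Itô to Y = log X: dY = (mu - sigma^2/2) dt + sigma dB, so Y_t = log(x_0) + (mu - sigma^2/2) t + sigma B_t and hence X_t = x_0 * exp((mu - sigma^2/2) t + sigma B_t).
With mu = 4/5, sigma = 5/4, x_0 = 4/3, this gives:
  X_t = 4/3 * exp((3/160) * t + (5/4) * B_t).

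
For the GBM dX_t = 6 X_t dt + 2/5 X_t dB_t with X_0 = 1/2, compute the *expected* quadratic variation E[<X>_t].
E[<X>_t] = exp(304*t/25)/304 - 1/304

<X>_t = int_0^t ((2/5) * X_s)^2 ds. Taking expectation inside the integral: E[<X>_t] = (2/5)^2 * int_0^t E[X_s^2] ds. For GBM, E[X_s^2] = x_0^2 * exp((2 mu + sigma^2) s). Integrating:
  E[<X>_t] = (2/5)^2 * (1/2)^2 * (exp((2*6 + (2/5)^2) t) - 1) / (2*6 + (2/5)^2)
           = (2/5)^2 * (1/2)^2 * (exp((304/25) t) - 1) / (304/25) = exp(304*t/25)/304 - 1/304.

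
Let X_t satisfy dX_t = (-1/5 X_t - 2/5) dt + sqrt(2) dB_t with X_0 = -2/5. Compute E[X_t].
E[X_t] = -2 + 8*exp(-t/5)/5

Taking expectations and using E[dB_t] = 0, the mean m(t) = E[X_t] satisfies the ODE m'(t) = a m(t) + b with m(0) = x_0. With a = -1/5, b = -2/5, x_0 = -2/5, the solution is
  m(t) = x_0 * exp(a t) + (b/a) * (exp(a t) - 1)
       = (-2/5) * exp((-1/5) t) + ((-2/5)/(-1/5)) * (exp((-1/5) t) - 1)
       = -2 + 8*exp(-t/5)/5.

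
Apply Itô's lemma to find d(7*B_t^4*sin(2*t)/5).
d(7*B_t^4*sin(2*t)/5) = (14*B_t^2*(B_t^2*cos(2*t) + 3*sin(2*t))/5) dt + (28*B_t^3*sin(2*t)/5) dB_t

Itô's formula for f(t, x): d f(t, B_t) = (f_t + (1/2) f_xx) dt + f_x dB_t. Compute partials of f(t, x) = 7*x^4*sin(2*t)/5:
  f_t(t,x)  = 14*x^4*cos(2*t)/5
  f_x(t,x)  = 28*x^3*sin(2*t)/5
  f_xx(t,x) = 84*x^2*sin(2*t)/5
Assemble drift = f_t + (1/2) f_xx = 14*x^2*(x^2*cos(2*t) + 3*sin(2*t))/5 and diffusion = f_x = 28*x^3*sin(2*t)/5. Substituting x = B_t:
  d(7*B_t^4*sin(2*t)/5) = (14*B_t^2*(B_t^2*cos(2*t) + 3*sin(2*t))/5) dt + (28*B_t^3*sin(2*t)/5) dB_t.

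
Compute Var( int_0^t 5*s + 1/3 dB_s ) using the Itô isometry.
Var = t*(75*t^2 + 15*t + 1)/9

The Itô integral of a deterministic integrand f(s) has mean 0 because each increment f(s) * (B_{s+ds} - B_s) has mean 0. By the Itô isometry:
  Var( int_0^t f(s) dB_s ) = E[ (int_0^t f(s) dB_s)^2 ] = int_0^t f(s)^2 ds.
Here f(s) = 5*s + 1/3, so f(s)^2 = (15*s + 1)^2/9. Integrate:
  int_0^t ((15*s + 1)^2/9) ds = t*(75*t^2 + 15*t + 1)/9.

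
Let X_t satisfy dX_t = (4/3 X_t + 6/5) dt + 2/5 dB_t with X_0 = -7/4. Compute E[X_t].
E[X_t] = -17*exp(4*t/3)/20 - 9/10

Taking expectations and using E[dB_t] = 0, the mean m(t) = E[X_t] satisfies the ODE m'(t) = a m(t) + b with m(0) = x_0. With a = 4/3, b = 6/5, x_0 = -7/4, the solution is
  m(t) = x_0 * exp(a t) + (b/a) * (exp(a t) - 1)
       = (-7/4) * exp((4/3) t) + ((6/5)/(4/3)) * (exp((4/3) t) - 1)
       = -17*exp(4*t/3)/20 - 9/10.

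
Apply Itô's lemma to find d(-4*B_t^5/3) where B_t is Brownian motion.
d(-4*B_t^5/3) = (-40*B_t^3/3) dt + (-20*B_t^4/3) dB_t

Itô's formula for f(B_t) gives d f(B_t) = f'(B_t) dB_t + (1/2) f''(B_t) dt. Compute derivatives of f(x) = -4*x^5/3:
  f'(x)  = -20*x^4/3
  f''(x) = -80*x^3/3
Substitute x = B_t and multiply the f'' term by 1/2:
  drift     = (1/2) * (-80*x^3/3) evaluated at B_t = -40*B_t^3/3
  diffusion = (-20*x^4/3) evaluated at B_t = -20*B_t^4/3
Therefore d(-4*B_t^5/3) = (-40*B_t^3/3) dt + (-20*B_t^4/3) dB_t.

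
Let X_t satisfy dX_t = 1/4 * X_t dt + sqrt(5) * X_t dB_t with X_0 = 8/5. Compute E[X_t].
E[X_t] = 8*exp(t/4)/5

For GBM dX = mu X dt + sigma X dB with X_0 = x_0, apply Itô to Y = log X: dY = (mu - sigma^2/2) dt + sigma dB, so Y_t = log(x_0) + (mu - sigma^2/2) t + sigma B_t and hence X_t = x_0 * exp((mu - sigma^2/2) t + sigma B_t).
With mu = 1/4, sigma = sqrt(5), x_0 = 8/5, this gives:
  X_t = 8/5 * exp((-9/4) * t + (sqrt(5)) * B_t).
Since sigma*B_t ~ Normal(0, sigma^2 t), E[exp(sigma*B_t)] = exp(sigma^2 t / 2); so E[X_t] = x_0 * exp((mu - sigma^2/2) t) * exp(sigma^2 t / 2) = x_0 * exp(mu t) = 8*exp(t/4)/5.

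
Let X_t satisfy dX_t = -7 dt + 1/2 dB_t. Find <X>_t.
<X>_t = t/4

For an Itô process dX_t = a(t) dt + b(t) dB_t, the quadratic variation is <X>_t = int_0^t b(s)^2 ds (the drift term does not contribute). Here b(s) = 1/2, so
  b(s)^2 = 1/4.
Integrating from 0 to t:
  <X>_t = int_0^t (1/4) ds = t/4.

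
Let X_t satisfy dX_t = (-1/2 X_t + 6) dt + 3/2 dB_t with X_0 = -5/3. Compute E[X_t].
E[X_t] = 12 - 41*exp(-t/2)/3

Taking expectations and using E[dB_t] = 0, the mean m(t) = E[X_t] satisfies the ODE m'(t) = a m(t) + b with m(0) = x_0. With a = -1/2, b = 6, x_0 = -5/3, the solution is
  m(t) = x_0 * exp(a t) + (b/a) * (exp(a t) - 1)
       = (-5/3) * exp((-1/2) t) + (6/(-1/2)) * (exp((-1/2) t) - 1)
       = 12 - 41*exp(-t/2)/3.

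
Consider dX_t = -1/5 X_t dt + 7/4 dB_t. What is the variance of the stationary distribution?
lim Var(X_t) = 245/32

The OU SDE dX = -theta X dt + sigma dB admits the integrating factor exp(theta t): d(exp(theta t) X_t) = sigma exp(theta t) dB_t. Integrating from 0 to t gives X_t = x_0 * exp(-theta t) + sigma * int_0^t exp(-theta (t-s)) dB_s for any initial x_0. The Itô integral has variance (by the Itô isometry) sigma^2 * int_0^t exp(-2 theta (t - s)) ds = sigma^2 * (1 - exp(-2 theta t)) / (2 theta), independent of x_0.
With theta = 1/5, sigma = 7/4:
  Var(X_t) = (7/4)^2 * (1 - exp(-2*1/5 t)) / (2 * 1/5) = 245/32 - 245*exp(-2*t/5)/32.
As t -> infinity, exp(-2*1/5 t) -> 0, so the stationary variance is sigma^2 / (2 theta) = 245/32.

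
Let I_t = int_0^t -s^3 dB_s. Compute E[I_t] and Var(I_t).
E[I_t] = 0; Var(I_t) = t^7/7

The Itô integral of a deterministic integrand f(s) has mean 0 because each increment f(s) * (B_{s+ds} - B_s) has mean 0. By the Itô isometry:
  Var( int_0^t f(s) dB_s ) = E[ (int_0^t f(s) dB_s)^2 ] = int_0^t f(s)^2 ds.
Here f(s) = -s^3, so f(s)^2 = s^6. Integrate:
  int_0^t (s^6) ds = t^7/7.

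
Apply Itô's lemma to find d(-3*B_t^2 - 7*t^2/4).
d(-3*B_t^2 - 7*t^2/4) = (-7*t/2 - 3) dt + (-6*B_t) dB_t

Itô's formula for f(t, x): d f(t, B_t) = (f_t + (1/2) f_xx) dt + f_x dB_t. Compute partials of f(t, x) = -7*t^2/4 - 3*x^2:
  f_t(t,x)  = -7*t/2
  f_x(t,x)  = -6*x
  f_xx(t,x) = -6
Assemble drift = f_t + (1/2) f_xx = -7*t/2 - 3 and diffusion = f_x = -6*x. Substituting x = B_t:
  d(-3*B_t^2 - 7*t^2/4) = (-7*t/2 - 3) dt + (-6*B_t) dB_t.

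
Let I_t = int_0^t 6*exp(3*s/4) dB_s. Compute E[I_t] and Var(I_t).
E[I_t] = 0; Var(I_t) = 24*exp(3*t/2) - 24

The Itô integral of a deterministic integrand f(s) has mean 0 because each increment f(s) * (B_{s+ds} - B_s) has mean 0. By the Itô isometry:
  Var( int_0^t f(s) dB_s ) = E[ (int_0^t f(s) dB_s)^2 ] = int_0^t f(s)^2 ds.
Here f(s) = 6*exp(3*s/4), so f(s)^2 = 36*exp(3*s/2). Integrate:
  int_0^t (36*exp(3*s/2)) ds = 24*exp(3*t/2) - 24.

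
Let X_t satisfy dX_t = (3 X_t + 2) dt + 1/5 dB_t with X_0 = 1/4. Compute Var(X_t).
Var(X_t) = exp(6*t)/150 - 1/150

The variance V(t) = Var(X_t) satisfies V'(t) = 2 a V(t) + c^2 with V(0) = 0 (drift coefficient is linear in X, diffusion is constant). With a = 3, c = 1/5, the solution is
  V(t) = (c^2 / (2 a)) * (exp(2 a t) - 1)
       = ((1/5)^2 / (2*3)) * (exp(6 t) - 1)
       = exp(6*t)/150 - 1/150.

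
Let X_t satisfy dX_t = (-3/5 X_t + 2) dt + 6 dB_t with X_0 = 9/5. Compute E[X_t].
E[X_t] = 10/3 - 23*exp(-3*t/5)/15

Taking expectations and using E[dB_t] = 0, the mean m(t) = E[X_t] satisfies the ODE m'(t) = a m(t) + b with m(0) = x_0. With a = -3/5, b = 2, x_0 = 9/5, the solution is
  m(t) = x_0 * exp(a t) + (b/a) * (exp(a t) - 1)
       = (9/5) * exp((-3/5) t) + (2/(-3/5)) * (exp((-3/5) t) - 1)
       = 10/3 - 23*exp(-3*t/5)/15.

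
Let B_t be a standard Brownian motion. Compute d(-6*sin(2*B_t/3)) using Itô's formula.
d(-6*sin(2*B_t/3)) = (4*sin(2*B_t/3)/3) dt + (-4*cos(2*B_t/3)) dB_t

Itô's formula for f(B_t) gives d f(B_t) = f'(B_t) dB_t + (1/2) f''(B_t) dt. Compute derivatives of f(x) = -6*sin(2*x/3):
  f'(x)  = -4*cos(2*x/3)
  f''(x) = 8*sin(2*x/3)/3
Substitute x = B_t and multiply the f'' term by 1/2:
  drift     = (1/2) * (8*sin(2*x/3)/3) evaluated at B_t = 4*sin(2*B_t/3)/3
  diffusion = (-4*cos(2*x/3)) evaluated at B_t = -4*cos(2*B_t/3)
Therefore d(-6*sin(2*B_t/3)) = (4*sin(2*B_t/3)/3) dt + (-4*cos(2*B_t/3)) dB_t.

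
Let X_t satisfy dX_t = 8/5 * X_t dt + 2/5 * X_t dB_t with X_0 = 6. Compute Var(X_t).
Var(X_t) = 36*(exp(4*t/25) - 1)*exp(16*t/5)

For GBM dX = mu X dt + sigma X dB with X_0 = x_0, apply Itô to Y = log X: dY = (mu - sigma^2/2) dt + sigma dB, so Y_t = log(x_0) + (mu - sigma^2/2) t + sigma B_t and hence X_t = x_0 * exp((mu - sigma^2/2) t + sigma B_t).
With mu = 8/5, sigma = 2/5, x_0 = 6, this gives:
  X_t = 6 * exp((38/25) * t + (2/5) * B_t).
Since sigma*B_t ~ Normal(0, sigma^2 t), E[exp(sigma*B_t)] = exp(sigma^2 t / 2); so E[X_t] = x_0 * exp((mu - sigma^2/2) t) * exp(sigma^2 t / 2) = x_0 * exp(mu t) = 6*exp(8*t/5).
Var(X_t) = E[X_t^2] - (E[X_t])^2 = x_0^2 * exp(2 mu t) * (exp(sigma^2 t) - 1) = 36*(exp(4*t/25) - 1)*exp(16*t/5).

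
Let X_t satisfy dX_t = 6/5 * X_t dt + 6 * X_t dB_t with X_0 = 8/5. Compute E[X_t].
E[X_t] = 8*exp(6*t/5)/5

For GBM dX = mu X dt + sigma X dB with X_0 = x_0, apply Itô to Y = log X: dY = (mu - sigma^2/2) dt + sigma dB, so Y_t = log(x_0) + (mu - sigma^2/2) t + sigma B_t and hence X_t = x_0 * exp((mu - sigma^2/2) t + sigma B_t).
With mu = 6/5, sigma = 6, x_0 = 8/5, this gives:
  X_t = 8/5 * exp((-84/5) * t + (6) * B_t).
Since sigma*B_t ~ Normal(0, sigma^2 t), E[exp(sigma*B_t)] = exp(sigma^2 t / 2); so E[X_t] = x_0 * exp((mu - sigma^2/2) t) * exp(sigma^2 t / 2) = x_0 * exp(mu t) = 8*exp(6*t/5)/5.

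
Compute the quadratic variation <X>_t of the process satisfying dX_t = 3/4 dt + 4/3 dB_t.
<X>_t = 16*t/9

For an Itô process dX_t = a(t) dt + b(t) dB_t, the quadratic variation is <X>_t = int_0^t b(s)^2 ds (the drift term does not contribute). Here b(s) = 4/3, so
  b(s)^2 = 16/9.
Integrating from 0 to t:
  <X>_t = int_0^t (16/9) ds = 16*t/9.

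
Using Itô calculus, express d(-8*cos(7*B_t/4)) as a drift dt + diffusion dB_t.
d(-8*cos(7*B_t/4)) = (49*cos(7*B_t/4)/4) dt + (14*sin(7*B_t/4)) dB_t

Itô's formula for f(B_t) gives d f(B_t) = f'(B_t) dB_t + (1/2) f''(B_t) dt. Compute derivatives of f(x) = -8*cos(7*x/4):
  f'(x)  = 14*sin(7*x/4)
  f''(x) = 49*cos(7*x/4)/2
Substitute x = B_t and multiply the f'' term by 1/2:
  drift     = (1/2) * (49*cos(7*x/4)/2) evaluated at B_t = 49*cos(7*B_t/4)/4
  diffusion = (14*sin(7*x/4)) evaluated at B_t = 14*sin(7*B_t/4)
Therefore d(-8*cos(7*B_t/4)) = (49*cos(7*B_t/4)/4) dt + (14*sin(7*B_t/4)) dB_t.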